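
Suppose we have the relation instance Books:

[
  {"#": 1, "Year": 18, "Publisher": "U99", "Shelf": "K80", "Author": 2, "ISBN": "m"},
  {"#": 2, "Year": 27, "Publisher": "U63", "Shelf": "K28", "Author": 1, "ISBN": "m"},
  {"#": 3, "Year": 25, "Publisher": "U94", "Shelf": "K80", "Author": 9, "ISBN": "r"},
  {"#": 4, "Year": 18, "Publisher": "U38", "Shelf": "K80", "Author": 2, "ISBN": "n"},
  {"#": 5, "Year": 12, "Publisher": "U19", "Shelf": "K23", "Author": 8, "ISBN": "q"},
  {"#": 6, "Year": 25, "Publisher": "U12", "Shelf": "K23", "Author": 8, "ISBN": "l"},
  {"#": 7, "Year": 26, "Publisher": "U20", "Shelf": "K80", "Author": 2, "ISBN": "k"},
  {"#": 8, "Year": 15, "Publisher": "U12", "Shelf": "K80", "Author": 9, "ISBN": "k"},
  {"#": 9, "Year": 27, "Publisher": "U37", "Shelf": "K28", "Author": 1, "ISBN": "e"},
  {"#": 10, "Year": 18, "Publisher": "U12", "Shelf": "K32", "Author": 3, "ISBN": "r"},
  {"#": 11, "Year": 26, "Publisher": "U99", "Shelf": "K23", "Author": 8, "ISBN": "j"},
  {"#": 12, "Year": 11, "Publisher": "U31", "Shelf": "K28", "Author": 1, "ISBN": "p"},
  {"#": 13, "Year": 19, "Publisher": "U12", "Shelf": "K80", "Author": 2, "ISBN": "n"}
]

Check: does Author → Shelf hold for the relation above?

Yes

Author=2: rows 1, 4, 7, 13 → Shelf = K80, K80, K80, K80 ✓
Author=1: rows 2, 9, 12 → Shelf = K28, K28, K28 ✓
Author=9: rows 3, 8 → Shelf = K80, K80 ✓
Author=8: rows 5, 6, 11 → Shelf = K23, K23, K23 ✓
Author=3: row 10 → Shelf = K32 ✓
Every Author value is associated with a single Shelf value, so Author → Shelf holds.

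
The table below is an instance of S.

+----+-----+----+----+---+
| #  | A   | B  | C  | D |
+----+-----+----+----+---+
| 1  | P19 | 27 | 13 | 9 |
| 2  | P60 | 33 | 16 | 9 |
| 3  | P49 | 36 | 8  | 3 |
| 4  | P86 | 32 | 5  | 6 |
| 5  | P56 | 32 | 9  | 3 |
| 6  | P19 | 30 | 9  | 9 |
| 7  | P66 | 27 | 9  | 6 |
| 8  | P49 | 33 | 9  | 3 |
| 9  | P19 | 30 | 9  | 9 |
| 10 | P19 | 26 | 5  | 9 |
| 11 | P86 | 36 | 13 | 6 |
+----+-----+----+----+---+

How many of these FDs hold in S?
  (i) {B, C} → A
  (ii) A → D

2

(i) {B, C} → A: every LHS value maps to a single RHS value — holds.
(ii) A → D: every LHS value maps to a single RHS value — holds.
2 of the 2 dependencies hold.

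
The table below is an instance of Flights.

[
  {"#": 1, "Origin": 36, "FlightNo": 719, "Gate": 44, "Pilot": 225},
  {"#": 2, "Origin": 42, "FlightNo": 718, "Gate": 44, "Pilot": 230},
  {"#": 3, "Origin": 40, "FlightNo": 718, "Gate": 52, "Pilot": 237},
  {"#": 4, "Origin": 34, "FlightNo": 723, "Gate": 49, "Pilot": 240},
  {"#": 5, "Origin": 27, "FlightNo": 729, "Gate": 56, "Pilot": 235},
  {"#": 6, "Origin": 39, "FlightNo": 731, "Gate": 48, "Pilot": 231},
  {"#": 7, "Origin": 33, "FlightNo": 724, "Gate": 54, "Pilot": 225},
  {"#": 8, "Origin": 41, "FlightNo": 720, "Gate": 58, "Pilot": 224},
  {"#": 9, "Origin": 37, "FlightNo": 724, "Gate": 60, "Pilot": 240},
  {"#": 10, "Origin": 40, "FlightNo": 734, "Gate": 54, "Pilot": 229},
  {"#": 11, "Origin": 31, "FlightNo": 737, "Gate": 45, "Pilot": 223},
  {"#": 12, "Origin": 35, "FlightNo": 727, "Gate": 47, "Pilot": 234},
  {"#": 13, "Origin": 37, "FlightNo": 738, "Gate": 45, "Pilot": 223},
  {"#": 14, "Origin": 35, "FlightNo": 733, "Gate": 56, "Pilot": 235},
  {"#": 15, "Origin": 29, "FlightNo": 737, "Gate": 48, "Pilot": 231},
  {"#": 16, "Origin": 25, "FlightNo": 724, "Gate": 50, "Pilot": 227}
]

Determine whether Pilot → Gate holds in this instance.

No

Pilot=225: rows 1, 7 → Gate takes values {44, 54} — violation
Pilot=230: row 2 → Gate = 44 ✓
Pilot=237: row 3 → Gate = 52 ✓
Pilot=240: rows 4, 9 → Gate takes values {49, 60} — violation
Pilot=235: rows 5, 14 → Gate = 56, 56 ✓
Pilot=231: rows 6, 15 → Gate = 48, 48 ✓
Pilot=224: row 8 → Gate = 58 ✓
Pilot=229: row 10 → Gate = 54 ✓
Pilot=223: rows 11, 13 → Gate = 45, 45 ✓
Pilot=234: row 12 → Gate = 47 ✓
Pilot=227: row 16 → Gate = 50 ✓
Two rows agree on Pilot but differ on Gate, so Pilot → Gate does not hold.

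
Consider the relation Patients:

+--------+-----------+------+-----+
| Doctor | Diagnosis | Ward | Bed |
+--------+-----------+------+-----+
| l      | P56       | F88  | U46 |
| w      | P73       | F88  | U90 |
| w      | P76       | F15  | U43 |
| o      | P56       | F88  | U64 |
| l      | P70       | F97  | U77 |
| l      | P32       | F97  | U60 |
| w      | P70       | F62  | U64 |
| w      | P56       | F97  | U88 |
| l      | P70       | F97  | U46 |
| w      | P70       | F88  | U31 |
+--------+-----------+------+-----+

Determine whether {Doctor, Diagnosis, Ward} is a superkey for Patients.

Two distinct rows share (Doctor=l, Diagnosis=P70, Ward=F97), so {Doctor, Diagnosis, Ward} does not determine every attribute — not a superkey.

No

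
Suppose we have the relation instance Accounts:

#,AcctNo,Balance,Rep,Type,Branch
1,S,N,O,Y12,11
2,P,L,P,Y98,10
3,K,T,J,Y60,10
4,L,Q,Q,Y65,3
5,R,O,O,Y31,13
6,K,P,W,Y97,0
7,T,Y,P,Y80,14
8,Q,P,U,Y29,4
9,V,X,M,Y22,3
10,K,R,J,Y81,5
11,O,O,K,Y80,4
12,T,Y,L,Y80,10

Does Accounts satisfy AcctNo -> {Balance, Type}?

No

AcctNo=S: row 1 → {Balance,Type} = (N, Y12) ✓
AcctNo=P: row 2 → {Balance,Type} = (L, Y98) ✓
AcctNo=K: rows 3, 6, 10 → {Balance,Type} takes values {(T, Y60), (P, Y97), (R, Y81)} — violation
AcctNo=L: row 4 → {Balance,Type} = (Q, Y65) ✓
AcctNo=R: row 5 → {Balance,Type} = (O, Y31) ✓
AcctNo=T: rows 7, 12 → {Balance,Type} = (Y, Y80), (Y, Y80) ✓
AcctNo=Q: row 8 → {Balance,Type} = (P, Y29) ✓
AcctNo=V: row 9 → {Balance,Type} = (X, Y22) ✓
AcctNo=O: row 11 → {Balance,Type} = (O, Y80) ✓
Two rows agree on AcctNo but differ on {Balance, Type}, so AcctNo -> {Balance, Type} does not hold.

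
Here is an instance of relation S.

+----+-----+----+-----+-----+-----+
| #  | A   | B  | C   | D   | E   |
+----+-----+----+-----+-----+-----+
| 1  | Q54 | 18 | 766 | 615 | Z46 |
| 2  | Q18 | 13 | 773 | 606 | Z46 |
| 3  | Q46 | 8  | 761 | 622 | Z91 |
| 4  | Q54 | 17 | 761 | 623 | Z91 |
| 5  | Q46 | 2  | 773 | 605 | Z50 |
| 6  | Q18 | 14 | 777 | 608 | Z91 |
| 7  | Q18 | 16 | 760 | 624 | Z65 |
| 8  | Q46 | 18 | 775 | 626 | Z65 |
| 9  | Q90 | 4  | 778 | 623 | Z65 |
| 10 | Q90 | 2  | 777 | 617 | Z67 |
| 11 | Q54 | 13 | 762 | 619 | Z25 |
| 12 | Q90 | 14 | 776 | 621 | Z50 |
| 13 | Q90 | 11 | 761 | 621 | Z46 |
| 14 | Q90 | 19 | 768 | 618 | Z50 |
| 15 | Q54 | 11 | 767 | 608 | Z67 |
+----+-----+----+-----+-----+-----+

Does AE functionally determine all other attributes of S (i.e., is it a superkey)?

Rows 12 and 14 have the same AE value (A=Q90, E=Z50) but are distinct tuples, so AE does not determine every attribute — not a superkey.

No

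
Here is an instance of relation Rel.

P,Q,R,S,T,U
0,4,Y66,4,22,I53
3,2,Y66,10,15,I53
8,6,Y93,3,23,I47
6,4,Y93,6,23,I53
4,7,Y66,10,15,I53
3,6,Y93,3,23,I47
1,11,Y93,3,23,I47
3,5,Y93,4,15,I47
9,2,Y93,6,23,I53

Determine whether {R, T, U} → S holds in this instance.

Yes

(R=Y66, T=22, U=I53): 1 row → S = 4 ✓
(R=Y66, T=15, U=I53): 2 rows → S = 10, 10 ✓
(R=Y93, T=23, U=I47): 3 rows → S = 3, 3, 3 ✓
(R=Y93, T=23, U=I53): 2 rows → S = 6, 6 ✓
(R=Y93, T=15, U=I47): 1 row → S = 4 ✓
Every {R, T, U} value is associated with a single S value, so {R, T, U} → S holds.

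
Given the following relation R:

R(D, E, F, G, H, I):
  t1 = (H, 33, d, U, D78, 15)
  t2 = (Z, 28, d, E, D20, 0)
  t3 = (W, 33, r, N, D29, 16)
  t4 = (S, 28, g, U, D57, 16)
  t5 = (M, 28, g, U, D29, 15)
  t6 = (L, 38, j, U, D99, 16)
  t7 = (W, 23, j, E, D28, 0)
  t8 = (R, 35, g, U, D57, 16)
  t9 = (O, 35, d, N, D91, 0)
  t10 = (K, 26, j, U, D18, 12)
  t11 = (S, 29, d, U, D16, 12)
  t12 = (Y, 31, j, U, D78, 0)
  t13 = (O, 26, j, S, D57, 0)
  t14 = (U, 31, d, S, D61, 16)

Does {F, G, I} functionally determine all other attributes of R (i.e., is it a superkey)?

Rows 4 and 8 have the same {F, G, I} value (F=g, G=U, I=16) but are distinct tuples, so {F, G, I} does not determine every attribute — not a superkey.

No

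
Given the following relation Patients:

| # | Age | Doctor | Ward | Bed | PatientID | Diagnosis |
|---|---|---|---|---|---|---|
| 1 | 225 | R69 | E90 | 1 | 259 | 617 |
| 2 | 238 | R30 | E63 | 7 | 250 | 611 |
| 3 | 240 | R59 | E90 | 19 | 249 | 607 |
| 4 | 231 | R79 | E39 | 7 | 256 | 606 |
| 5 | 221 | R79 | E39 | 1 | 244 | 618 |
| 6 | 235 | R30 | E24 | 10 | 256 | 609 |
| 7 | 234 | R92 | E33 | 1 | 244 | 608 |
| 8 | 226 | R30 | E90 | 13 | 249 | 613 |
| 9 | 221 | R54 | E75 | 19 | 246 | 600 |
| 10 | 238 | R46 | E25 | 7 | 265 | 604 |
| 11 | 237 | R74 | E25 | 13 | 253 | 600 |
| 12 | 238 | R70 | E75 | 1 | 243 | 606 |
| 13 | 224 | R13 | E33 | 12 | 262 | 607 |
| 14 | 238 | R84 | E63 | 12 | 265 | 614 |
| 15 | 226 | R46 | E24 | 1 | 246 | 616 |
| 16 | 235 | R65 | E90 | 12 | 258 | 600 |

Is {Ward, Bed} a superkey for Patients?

Yes

All 16 rows have distinct {Ward, Bed} values, so {Ward, Bed} → (all attributes) holds and {Ward, Bed} is a superkey.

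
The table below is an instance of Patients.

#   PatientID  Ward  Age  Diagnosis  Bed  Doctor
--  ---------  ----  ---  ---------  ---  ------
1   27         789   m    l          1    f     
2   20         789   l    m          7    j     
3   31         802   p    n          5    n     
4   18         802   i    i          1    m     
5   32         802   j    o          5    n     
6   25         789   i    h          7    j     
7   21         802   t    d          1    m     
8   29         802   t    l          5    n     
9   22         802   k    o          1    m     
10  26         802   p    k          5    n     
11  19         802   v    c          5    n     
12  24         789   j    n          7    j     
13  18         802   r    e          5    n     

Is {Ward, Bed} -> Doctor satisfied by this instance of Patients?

(Ward=789, Bed=1): row 1 → Doctor = f ✓
(Ward=789, Bed=7): rows 2, 6, 12 → Doctor = j, j, j ✓
(Ward=802, Bed=5): rows 3, 5, 8, 10, 11, 13 → Doctor = n, n, n, n, n, n ✓
(Ward=802, Bed=1): rows 4, 7, 9 → Doctor = m, m, m ✓
Every {Ward, Bed} value is associated with a single Doctor value, so {Ward, Bed} -> Doctor holds.

Yes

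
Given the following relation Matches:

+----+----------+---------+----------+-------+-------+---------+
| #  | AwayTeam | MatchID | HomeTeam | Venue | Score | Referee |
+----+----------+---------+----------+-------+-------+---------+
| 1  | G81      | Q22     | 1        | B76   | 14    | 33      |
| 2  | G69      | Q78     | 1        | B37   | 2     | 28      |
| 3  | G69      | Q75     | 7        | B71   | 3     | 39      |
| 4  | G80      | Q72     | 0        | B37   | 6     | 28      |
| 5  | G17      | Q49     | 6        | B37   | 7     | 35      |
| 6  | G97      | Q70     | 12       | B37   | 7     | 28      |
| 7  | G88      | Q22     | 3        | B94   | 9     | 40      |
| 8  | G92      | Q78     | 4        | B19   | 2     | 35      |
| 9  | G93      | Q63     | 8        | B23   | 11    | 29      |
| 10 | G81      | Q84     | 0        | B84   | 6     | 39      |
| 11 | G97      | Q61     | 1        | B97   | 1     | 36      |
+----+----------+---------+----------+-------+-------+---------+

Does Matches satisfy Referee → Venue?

Referee=33: row 1 → Venue = B76 ✓
Referee=28: rows 2, 4, 6 → Venue = B37, B37, B37 ✓
Referee=39: rows 3, 10 → Venue takes values {B71, B84} — violation
Referee=35: rows 5, 8 → Venue takes values {B37, B19} — violation
Referee=40: row 7 → Venue = B94 ✓
Referee=29: row 9 → Venue = B23 ✓
Referee=36: row 11 → Venue = B97 ✓
Two rows agree on Referee but differ on Venue, so Referee → Venue does not hold.

No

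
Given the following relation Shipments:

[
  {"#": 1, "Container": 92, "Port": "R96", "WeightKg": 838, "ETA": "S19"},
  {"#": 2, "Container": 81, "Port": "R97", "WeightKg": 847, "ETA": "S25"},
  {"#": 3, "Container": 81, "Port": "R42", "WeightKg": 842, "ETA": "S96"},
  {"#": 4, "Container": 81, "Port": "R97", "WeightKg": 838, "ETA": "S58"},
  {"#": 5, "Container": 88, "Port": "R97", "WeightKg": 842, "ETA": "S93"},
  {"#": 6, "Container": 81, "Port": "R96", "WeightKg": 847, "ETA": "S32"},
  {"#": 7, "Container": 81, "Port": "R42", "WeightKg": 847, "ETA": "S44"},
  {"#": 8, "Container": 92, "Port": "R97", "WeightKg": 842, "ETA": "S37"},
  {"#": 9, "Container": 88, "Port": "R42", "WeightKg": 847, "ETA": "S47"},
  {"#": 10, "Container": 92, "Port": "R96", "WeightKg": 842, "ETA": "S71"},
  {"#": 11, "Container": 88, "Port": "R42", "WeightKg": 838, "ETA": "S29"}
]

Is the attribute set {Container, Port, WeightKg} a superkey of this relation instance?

Yes

All 11 rows have distinct {Container, Port, WeightKg} values, so {Container, Port, WeightKg} → (all attributes) holds and {Container, Port, WeightKg} is a superkey.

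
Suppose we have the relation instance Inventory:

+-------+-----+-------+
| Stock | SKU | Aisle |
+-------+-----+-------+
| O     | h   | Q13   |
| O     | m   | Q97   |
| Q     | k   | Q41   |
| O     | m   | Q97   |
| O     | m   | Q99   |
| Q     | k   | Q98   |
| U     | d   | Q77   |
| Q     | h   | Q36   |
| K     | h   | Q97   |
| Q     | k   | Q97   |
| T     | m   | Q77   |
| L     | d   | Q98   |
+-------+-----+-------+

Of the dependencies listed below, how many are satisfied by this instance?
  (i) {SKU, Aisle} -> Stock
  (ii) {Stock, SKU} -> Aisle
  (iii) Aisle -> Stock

(i) {SKU, Aisle} -> Stock: every LHS value maps to a single RHS value — holds.
(ii) {Stock, SKU} -> Aisle: (Stock=O, SKU=m): 3 rows → Aisle takes values {Q97, Q99} — violation; (Stock=Q, SKU=k): 3 rows → Aisle takes values {Q41, Q98, Q97} — violation — fails.
(iii) Aisle -> Stock: Aisle=Q97: 4 rows → Stock takes values {O, K, Q} — violation; Aisle=Q98: 2 rows → Stock takes values {Q, L} — violation; Aisle=Q77: 2 rows → Stock takes values {U, T} — violation — fails.
1 of the 3 dependencies holds.

1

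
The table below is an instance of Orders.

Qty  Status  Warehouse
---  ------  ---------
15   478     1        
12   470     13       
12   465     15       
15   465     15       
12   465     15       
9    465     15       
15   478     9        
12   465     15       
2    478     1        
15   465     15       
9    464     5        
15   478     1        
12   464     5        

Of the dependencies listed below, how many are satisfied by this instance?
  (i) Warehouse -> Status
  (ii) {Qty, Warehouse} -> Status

2

(i) Warehouse -> Status: every LHS value maps to a single RHS value — holds.
(ii) {Qty, Warehouse} -> Status: every LHS value maps to a single RHS value — holds.
2 of the 2 dependencies hold.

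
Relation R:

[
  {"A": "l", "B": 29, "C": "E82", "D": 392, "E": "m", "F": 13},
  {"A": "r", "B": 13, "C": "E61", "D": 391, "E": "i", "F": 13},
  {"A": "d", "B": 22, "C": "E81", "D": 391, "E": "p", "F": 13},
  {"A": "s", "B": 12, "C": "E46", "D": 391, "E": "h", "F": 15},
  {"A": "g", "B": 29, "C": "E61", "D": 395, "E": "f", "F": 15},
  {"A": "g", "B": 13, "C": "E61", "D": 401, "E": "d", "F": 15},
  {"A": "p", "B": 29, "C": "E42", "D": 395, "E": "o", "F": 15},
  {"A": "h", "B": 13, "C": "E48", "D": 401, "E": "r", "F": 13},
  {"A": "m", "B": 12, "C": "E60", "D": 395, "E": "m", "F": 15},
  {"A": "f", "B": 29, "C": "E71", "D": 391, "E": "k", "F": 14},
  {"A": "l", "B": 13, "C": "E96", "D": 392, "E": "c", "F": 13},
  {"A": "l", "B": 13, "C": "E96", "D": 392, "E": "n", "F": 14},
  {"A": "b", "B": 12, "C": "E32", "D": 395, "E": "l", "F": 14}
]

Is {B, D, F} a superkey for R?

Two distinct rows share (B=29, D=395, F=15), so {B, D, F} does not determine every attribute — not a superkey.

No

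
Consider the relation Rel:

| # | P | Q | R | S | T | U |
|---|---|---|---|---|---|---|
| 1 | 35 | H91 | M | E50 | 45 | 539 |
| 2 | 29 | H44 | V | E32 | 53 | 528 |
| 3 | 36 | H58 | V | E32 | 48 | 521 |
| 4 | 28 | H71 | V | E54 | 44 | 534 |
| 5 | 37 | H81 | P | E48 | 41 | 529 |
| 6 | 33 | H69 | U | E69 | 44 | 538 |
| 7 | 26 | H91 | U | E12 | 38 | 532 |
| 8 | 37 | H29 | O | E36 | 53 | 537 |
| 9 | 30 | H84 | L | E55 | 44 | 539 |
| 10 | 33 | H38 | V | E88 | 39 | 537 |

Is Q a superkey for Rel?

No

Rows 1 and 7 have the same Q value Q=H91 but are distinct tuples, so Q does not determine every attribute — not a superkey.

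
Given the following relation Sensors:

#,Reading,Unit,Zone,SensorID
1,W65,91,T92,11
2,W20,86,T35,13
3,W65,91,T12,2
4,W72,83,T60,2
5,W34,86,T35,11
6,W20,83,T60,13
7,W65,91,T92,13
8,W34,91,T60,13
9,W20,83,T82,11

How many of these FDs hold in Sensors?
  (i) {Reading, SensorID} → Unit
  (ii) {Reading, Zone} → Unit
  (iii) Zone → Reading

1

(i) {Reading, SensorID} → Unit: (Reading=W20, SensorID=13): rows 2, 6 → Unit takes values {86, 83} — violation — fails.
(ii) {Reading, Zone} → Unit: every LHS value maps to a single RHS value — holds.
(iii) Zone → Reading: Zone=T35: rows 2, 5 → Reading takes values {W20, W34} — violation; Zone=T60: rows 4, 6, 8 → Reading takes values {W72, W20, W34} — violation — fails.
1 of the 3 dependencies holds.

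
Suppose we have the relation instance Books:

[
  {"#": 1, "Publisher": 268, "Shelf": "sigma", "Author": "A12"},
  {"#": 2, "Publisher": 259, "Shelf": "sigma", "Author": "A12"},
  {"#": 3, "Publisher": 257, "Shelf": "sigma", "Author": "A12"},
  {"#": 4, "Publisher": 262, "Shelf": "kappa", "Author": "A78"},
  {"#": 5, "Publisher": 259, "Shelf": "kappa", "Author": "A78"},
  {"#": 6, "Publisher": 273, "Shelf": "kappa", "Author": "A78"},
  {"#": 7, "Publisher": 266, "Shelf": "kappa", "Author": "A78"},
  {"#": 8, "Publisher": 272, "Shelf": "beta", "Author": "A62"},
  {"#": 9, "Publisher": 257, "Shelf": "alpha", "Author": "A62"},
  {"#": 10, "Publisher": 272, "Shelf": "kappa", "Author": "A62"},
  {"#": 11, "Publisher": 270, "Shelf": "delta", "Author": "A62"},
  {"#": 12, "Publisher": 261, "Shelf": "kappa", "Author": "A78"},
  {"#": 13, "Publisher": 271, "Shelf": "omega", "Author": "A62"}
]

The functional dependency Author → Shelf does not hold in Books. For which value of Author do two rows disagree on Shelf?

Author=A12: rows 1, 2, 3 → Shelf = sigma, sigma, sigma ✓
Author=A78: rows 4, 5, 6, 7, 12 → Shelf = kappa, kappa, kappa, kappa, kappa ✓
Author=A62: rows 8, 9, 10, 11, 13 → Shelf takes values {beta, alpha, kappa, delta, omega} — violation
The only Author value with inconsistent Shelf is Author=A62.

A62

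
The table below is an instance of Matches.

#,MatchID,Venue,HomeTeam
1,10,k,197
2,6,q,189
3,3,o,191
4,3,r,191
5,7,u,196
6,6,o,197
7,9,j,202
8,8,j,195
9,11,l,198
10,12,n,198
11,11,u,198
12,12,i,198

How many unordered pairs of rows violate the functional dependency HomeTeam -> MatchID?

HomeTeam=197: violating pairs (1,6) — 1 pair.
HomeTeam=191: all 2 rows agree on MatchID — 0 pairs.
HomeTeam=198: violating pairs (9,10), (9,12), (10,11), (11,12) — 4 pairs.

5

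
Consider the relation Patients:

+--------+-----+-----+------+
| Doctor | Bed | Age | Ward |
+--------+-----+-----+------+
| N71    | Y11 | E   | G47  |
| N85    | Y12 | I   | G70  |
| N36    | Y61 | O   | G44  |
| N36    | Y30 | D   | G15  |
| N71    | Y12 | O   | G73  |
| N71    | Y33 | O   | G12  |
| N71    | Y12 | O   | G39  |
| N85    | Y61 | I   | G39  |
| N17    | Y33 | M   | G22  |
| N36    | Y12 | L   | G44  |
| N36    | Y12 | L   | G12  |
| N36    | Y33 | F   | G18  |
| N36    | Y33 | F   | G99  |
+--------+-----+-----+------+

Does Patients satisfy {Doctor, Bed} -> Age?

Yes

(Doctor=N71, Bed=Y11): 1 row → Age = E ✓
(Doctor=N85, Bed=Y12): 1 row → Age = I ✓
(Doctor=N36, Bed=Y61): 1 row → Age = O ✓
(Doctor=N36, Bed=Y30): 1 row → Age = D ✓
(Doctor=N71, Bed=Y12): 2 rows → Age = O, O ✓
(Doctor=N71, Bed=Y33): 1 row → Age = O ✓
(Doctor=N85, Bed=Y61): 1 row → Age = I ✓
(Doctor=N17, Bed=Y33): 1 row → Age = M ✓
(Doctor=N36, Bed=Y12): 2 rows → Age = L, L ✓
(Doctor=N36, Bed=Y33): 2 rows → Age = F, F ✓
Every {Doctor, Bed} value is associated with a single Age value, so {Doctor, Bed} -> Age holds.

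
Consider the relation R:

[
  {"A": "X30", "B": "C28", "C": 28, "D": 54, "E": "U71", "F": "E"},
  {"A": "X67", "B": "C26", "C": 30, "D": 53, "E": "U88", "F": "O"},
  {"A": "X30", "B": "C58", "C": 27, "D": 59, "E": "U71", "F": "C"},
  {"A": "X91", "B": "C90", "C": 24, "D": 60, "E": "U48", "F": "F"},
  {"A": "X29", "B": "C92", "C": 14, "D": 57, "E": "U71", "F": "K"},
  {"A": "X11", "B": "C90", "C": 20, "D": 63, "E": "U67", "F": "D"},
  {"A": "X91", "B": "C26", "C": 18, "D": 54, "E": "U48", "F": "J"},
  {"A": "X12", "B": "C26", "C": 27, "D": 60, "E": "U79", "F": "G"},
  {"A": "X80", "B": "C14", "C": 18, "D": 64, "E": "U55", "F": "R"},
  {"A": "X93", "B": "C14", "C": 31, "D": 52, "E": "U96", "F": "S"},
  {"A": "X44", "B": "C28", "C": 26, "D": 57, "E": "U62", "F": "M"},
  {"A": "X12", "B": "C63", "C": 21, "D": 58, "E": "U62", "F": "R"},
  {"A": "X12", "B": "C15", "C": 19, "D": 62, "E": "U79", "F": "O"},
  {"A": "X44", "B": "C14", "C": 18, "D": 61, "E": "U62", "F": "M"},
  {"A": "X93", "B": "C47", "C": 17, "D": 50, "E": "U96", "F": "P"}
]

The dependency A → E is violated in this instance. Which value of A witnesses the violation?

A=X30: 2 rows → E = U71, U71 ✓
A=X67: 1 row → E = U88 ✓
A=X91: 2 rows → E = U48, U48 ✓
A=X29: 1 row → E = U71 ✓
A=X11: 1 row → E = U67 ✓
A=X12: 3 rows → E takes values {U79, U62} — violation
A=X80: 1 row → E = U55 ✓
A=X93: 2 rows → E = U96, U96 ✓
A=X44: 2 rows → E = U62, U62 ✓
The only A value with inconsistent E is A=X12.

X12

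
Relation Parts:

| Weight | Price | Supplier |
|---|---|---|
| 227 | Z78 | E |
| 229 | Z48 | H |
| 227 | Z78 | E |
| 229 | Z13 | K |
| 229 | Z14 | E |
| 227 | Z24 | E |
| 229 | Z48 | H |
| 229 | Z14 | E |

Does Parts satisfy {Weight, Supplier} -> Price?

(Weight=227, Supplier=E): 3 rows → Price takes values {Z78, Z24} — violation
(Weight=229, Supplier=H): 2 rows → Price = Z48, Z48 ✓
(Weight=229, Supplier=K): 1 row → Price = Z13 ✓
(Weight=229, Supplier=E): 2 rows → Price = Z14, Z14 ✓
Two rows agree on {Weight, Supplier} but differ on Price, so {Weight, Supplier} -> Price does not hold.

No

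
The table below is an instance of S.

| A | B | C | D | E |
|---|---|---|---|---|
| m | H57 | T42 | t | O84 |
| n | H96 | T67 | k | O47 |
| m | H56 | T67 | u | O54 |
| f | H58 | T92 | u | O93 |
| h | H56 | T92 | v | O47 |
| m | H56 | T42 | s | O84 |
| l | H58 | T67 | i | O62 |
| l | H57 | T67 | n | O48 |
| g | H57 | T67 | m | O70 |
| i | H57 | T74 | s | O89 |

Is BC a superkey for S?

Two distinct rows share (B=H57, C=T67), so BC does not determine every attribute — not a superkey.

No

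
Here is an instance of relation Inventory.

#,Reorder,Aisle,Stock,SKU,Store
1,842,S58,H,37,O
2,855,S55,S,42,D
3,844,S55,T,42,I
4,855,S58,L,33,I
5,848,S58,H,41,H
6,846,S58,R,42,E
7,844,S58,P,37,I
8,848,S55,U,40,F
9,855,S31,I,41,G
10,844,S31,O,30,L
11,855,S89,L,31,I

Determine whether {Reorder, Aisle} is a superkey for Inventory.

Yes

All 11 rows have distinct {Reorder, Aisle} values, so {Reorder, Aisle} → (all attributes) holds and {Reorder, Aisle} is a superkey.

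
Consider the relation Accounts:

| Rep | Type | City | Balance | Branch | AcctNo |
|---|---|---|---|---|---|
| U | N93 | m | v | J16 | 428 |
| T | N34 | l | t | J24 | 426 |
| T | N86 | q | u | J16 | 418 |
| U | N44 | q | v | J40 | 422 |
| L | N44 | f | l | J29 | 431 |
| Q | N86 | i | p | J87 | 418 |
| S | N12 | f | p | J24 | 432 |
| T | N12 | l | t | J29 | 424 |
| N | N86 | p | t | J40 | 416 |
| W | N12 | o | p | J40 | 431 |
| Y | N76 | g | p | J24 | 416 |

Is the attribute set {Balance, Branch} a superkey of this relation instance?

Two distinct rows share (Balance=p, Branch=J24), so {Balance, Branch} does not determine every attribute — not a superkey.

No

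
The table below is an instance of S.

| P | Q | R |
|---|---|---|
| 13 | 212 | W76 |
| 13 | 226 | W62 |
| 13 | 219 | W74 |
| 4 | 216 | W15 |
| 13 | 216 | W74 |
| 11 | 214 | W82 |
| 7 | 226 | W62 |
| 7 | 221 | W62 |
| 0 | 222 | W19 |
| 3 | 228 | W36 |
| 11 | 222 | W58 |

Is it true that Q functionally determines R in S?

No

Q=212: 1 row → R = W76 ✓
Q=226: 2 rows → R = W62, W62 ✓
Q=219: 1 row → R = W74 ✓
Q=216: 2 rows → R takes values {W15, W74} — violation
Q=214: 1 row → R = W82 ✓
Q=221: 1 row → R = W62 ✓
Q=222: 2 rows → R takes values {W19, W58} — violation
Q=228: 1 row → R = W36 ✓
Two rows agree on Q but differ on R, so Q -> R does not hold.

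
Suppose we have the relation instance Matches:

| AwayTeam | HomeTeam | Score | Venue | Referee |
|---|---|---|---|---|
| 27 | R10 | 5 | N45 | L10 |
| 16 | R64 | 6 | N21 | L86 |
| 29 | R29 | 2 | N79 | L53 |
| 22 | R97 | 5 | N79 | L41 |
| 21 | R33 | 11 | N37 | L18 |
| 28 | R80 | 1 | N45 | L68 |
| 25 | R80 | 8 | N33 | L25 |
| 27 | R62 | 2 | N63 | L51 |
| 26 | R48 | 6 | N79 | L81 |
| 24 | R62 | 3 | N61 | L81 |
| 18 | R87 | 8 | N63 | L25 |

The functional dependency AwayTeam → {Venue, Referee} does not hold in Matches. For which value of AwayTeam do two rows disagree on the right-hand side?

AwayTeam=27: 2 rows → {Venue,Referee} takes values {(N45, L10), (N63, L51)} — violation
AwayTeam=16: 1 row → {Venue,Referee} = (N21, L86) ✓
AwayTeam=29: 1 row → {Venue,Referee} = (N79, L53) ✓
AwayTeam=22: 1 row → {Venue,Referee} = (N79, L41) ✓
AwayTeam=21: 1 row → {Venue,Referee} = (N37, L18) ✓
AwayTeam=28: 1 row → {Venue,Referee} = (N45, L68) ✓
AwayTeam=25: 1 row → {Venue,Referee} = (N33, L25) ✓
AwayTeam=26: 1 row → {Venue,Referee} = (N79, L81) ✓
AwayTeam=24: 1 row → {Venue,Referee} = (N61, L81) ✓
AwayTeam=18: 1 row → {Venue,Referee} = (N63, L25) ✓
The only AwayTeam value with inconsistent RHS is AwayTeam=27.

27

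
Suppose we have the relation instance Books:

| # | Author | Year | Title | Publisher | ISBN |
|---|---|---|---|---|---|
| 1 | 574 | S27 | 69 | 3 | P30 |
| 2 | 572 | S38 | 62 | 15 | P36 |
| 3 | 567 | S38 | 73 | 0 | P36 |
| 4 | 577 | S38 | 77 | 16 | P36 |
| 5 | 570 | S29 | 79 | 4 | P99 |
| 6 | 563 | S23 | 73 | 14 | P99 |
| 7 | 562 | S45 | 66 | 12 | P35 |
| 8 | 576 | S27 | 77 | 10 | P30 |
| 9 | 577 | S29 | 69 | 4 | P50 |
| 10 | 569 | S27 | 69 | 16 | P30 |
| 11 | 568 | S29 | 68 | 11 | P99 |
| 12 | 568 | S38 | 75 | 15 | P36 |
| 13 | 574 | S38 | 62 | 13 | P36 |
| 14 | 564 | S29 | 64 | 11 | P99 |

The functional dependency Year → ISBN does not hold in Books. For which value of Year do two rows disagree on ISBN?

Year=S27: rows 1, 8, 10 → ISBN = P30, P30, P30 ✓
Year=S38: rows 2, 3, 4, 12, 13 → ISBN = P36, P36, P36, P36, P36 ✓
Year=S29: rows 5, 9, 11, 14 → ISBN takes values {P99, P50} — violation
Year=S23: row 6 → ISBN = P99 ✓
Year=S45: row 7 → ISBN = P35 ✓
The only Year value with inconsistent ISBN is Year=S29.

S29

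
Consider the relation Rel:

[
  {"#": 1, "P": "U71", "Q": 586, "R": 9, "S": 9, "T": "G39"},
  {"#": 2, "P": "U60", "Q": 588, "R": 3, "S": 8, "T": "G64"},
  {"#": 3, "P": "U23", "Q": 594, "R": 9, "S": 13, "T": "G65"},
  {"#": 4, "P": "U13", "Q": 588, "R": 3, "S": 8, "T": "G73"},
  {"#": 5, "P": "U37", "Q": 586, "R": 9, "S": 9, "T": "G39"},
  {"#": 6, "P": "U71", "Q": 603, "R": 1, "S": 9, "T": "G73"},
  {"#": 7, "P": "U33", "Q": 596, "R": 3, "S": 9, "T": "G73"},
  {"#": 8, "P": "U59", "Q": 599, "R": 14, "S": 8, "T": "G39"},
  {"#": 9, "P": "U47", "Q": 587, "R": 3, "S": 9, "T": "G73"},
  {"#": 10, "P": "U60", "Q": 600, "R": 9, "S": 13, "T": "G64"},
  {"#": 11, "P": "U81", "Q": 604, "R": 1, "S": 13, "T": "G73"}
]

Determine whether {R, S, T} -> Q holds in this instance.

(R=9, S=9, T=G39): rows 1, 5 → Q = 586, 586 ✓
(R=3, S=8, T=G64): row 2 → Q = 588 ✓
(R=9, S=13, T=G65): row 3 → Q = 594 ✓
(R=3, S=8, T=G73): row 4 → Q = 588 ✓
(R=1, S=9, T=G73): row 6 → Q = 603 ✓
(R=3, S=9, T=G73): rows 7, 9 → Q takes values {596, 587} — violation
(R=14, S=8, T=G39): row 8 → Q = 599 ✓
(R=9, S=13, T=G64): row 10 → Q = 600 ✓
(R=1, S=13, T=G73): row 11 → Q = 604 ✓
Two rows agree on {R, S, T} but differ on Q, so {R, S, T} -> Q does not hold.

No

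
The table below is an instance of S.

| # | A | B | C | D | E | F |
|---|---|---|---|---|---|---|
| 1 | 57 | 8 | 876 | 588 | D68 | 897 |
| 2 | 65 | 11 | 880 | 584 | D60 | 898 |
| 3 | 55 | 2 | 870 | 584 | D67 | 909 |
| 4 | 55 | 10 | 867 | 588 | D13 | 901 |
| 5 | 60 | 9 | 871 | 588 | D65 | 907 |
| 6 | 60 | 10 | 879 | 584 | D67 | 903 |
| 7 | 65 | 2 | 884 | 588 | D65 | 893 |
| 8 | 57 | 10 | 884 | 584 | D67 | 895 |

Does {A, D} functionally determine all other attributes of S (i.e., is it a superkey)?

All 8 rows have distinct {A, D} values, so {A, D} → (all attributes) holds and {A, D} is a superkey.

Yes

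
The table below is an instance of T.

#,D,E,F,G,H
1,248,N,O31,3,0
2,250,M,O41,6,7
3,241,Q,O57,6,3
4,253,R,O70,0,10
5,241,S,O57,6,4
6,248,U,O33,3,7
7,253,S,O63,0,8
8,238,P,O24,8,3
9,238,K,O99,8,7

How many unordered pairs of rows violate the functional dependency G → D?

2

G=3: all 2 rows agree on D — 0 pairs.
G=6: violating pairs (2,3), (2,5) — 2 pairs.
G=0: all 2 rows agree on D — 0 pairs.
G=8: all 2 rows agree on D — 0 pairs.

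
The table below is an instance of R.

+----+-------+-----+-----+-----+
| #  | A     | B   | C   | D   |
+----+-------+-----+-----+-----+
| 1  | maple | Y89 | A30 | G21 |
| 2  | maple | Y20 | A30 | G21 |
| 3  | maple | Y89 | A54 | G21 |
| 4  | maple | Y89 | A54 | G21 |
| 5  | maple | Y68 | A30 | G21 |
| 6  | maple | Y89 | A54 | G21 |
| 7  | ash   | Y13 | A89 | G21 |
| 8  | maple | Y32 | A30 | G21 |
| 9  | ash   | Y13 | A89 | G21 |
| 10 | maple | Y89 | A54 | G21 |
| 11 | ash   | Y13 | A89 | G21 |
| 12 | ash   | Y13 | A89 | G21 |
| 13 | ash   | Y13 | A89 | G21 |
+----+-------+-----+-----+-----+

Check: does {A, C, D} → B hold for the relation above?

No

(A=maple, C=A30, D=G21): rows 1, 2, 5, 8 → B takes values {Y89, Y20, Y68, Y32} — violation
(A=maple, C=A54, D=G21): rows 3, 4, 6, 10 → B = Y89, Y89, Y89, Y89 ✓
(A=ash, C=A89, D=G21): rows 7, 9, 11, 12, 13 → B = Y13, Y13, Y13, Y13, Y13 ✓
Two rows agree on {A, C, D} but differ on B, so {A, C, D} → B does not hold.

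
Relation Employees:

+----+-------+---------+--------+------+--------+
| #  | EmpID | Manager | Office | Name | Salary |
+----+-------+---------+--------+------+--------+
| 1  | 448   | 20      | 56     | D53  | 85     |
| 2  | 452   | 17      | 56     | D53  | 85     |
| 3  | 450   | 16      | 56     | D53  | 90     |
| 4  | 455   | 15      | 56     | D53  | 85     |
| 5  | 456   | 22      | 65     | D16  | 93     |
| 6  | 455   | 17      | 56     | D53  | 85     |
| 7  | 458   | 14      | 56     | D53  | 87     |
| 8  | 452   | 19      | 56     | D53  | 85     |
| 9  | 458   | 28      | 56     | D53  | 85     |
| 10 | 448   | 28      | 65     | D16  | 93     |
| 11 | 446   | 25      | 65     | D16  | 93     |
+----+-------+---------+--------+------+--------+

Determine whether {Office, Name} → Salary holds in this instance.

No

(Office=56, Name=D53): rows 1, 2, 3, 4, 6, 7, 8, 9 → Salary takes values {85, 90, 87} — violation
(Office=65, Name=D16): rows 5, 10, 11 → Salary = 93, 93, 93 ✓
Two rows agree on {Office, Name} but differ on Salary, so {Office, Name} → Salary does not hold.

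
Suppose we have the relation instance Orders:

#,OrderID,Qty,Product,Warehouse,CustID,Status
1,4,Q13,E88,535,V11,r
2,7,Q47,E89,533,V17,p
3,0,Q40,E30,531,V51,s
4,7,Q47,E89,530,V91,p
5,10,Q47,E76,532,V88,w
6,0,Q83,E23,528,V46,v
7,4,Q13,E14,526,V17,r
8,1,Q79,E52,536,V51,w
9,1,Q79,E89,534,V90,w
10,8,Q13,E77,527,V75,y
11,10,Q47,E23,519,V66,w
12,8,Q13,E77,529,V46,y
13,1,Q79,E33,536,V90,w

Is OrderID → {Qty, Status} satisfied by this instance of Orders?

OrderID=4: rows 1, 7 → {Qty,Status} = (Q13, r), (Q13, r) ✓
OrderID=7: rows 2, 4 → {Qty,Status} = (Q47, p), (Q47, p) ✓
OrderID=0: rows 3, 6 → {Qty,Status} takes values {(Q40, s), (Q83, v)} — violation
OrderID=10: rows 5, 11 → {Qty,Status} = (Q47, w), (Q47, w) ✓
OrderID=1: rows 8, 9, 13 → {Qty,Status} = (Q79, w), (Q79, w), (Q79, w) ✓
OrderID=8: rows 10, 12 → {Qty,Status} = (Q13, y), (Q13, y) ✓
Two rows agree on OrderID but differ on {Qty, Status}, so OrderID → {Qty, Status} does not hold.

No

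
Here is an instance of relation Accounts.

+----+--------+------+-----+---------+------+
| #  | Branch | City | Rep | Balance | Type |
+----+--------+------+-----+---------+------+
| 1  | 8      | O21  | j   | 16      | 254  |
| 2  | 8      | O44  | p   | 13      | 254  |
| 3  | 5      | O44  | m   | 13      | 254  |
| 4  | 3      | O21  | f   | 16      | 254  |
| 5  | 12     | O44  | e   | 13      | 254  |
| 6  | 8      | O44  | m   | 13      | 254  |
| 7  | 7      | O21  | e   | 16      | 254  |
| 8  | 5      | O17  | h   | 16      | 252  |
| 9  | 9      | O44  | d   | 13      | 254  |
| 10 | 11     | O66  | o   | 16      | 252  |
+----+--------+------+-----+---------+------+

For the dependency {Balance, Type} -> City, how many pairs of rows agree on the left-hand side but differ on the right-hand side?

1

(Balance=16, Type=254): all 3 rows agree on City — 0 pairs.
(Balance=13, Type=254): all 5 rows agree on City — 0 pairs.
(Balance=16, Type=252): violating pairs (8,10) — 1 pair.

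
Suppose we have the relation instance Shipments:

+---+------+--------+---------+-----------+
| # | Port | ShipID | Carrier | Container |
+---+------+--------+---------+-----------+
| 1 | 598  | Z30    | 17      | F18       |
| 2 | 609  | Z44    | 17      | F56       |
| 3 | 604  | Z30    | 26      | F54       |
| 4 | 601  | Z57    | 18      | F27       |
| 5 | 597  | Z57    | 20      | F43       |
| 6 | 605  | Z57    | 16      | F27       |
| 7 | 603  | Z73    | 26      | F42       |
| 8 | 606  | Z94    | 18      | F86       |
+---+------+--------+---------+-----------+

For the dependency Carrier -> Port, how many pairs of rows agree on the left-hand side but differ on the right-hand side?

3

Carrier=17: violating pairs (1,2) — 1 pair.
Carrier=26: violating pairs (3,7) — 1 pair.
Carrier=18: violating pairs (4,8) — 1 pair.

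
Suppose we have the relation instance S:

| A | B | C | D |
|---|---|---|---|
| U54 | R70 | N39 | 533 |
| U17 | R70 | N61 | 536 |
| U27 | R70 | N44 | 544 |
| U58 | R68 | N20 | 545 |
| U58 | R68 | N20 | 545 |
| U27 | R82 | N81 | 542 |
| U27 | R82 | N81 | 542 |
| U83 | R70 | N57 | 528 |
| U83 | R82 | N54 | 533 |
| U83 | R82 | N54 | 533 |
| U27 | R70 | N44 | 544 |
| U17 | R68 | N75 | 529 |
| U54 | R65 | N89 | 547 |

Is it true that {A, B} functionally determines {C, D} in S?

Yes

(A=U54, B=R70): 1 row → {C,D} = (N39, 533) ✓
(A=U17, B=R70): 1 row → {C,D} = (N61, 536) ✓
(A=U27, B=R70): 2 rows → {C,D} = (N44, 544), (N44, 544) ✓
(A=U58, B=R68): 2 rows → {C,D} = (N20, 545), (N20, 545) ✓
(A=U27, B=R82): 2 rows → {C,D} = (N81, 542), (N81, 542) ✓
(A=U83, B=R70): 1 row → {C,D} = (N57, 528) ✓
(A=U83, B=R82): 2 rows → {C,D} = (N54, 533), (N54, 533) ✓
(A=U17, B=R68): 1 row → {C,D} = (N75, 529) ✓
(A=U54, B=R65): 1 row → {C,D} = (N89, 547) ✓
Every {A, B} value is associated with a single {C, D} value, so {A, B} → {C, D} holds.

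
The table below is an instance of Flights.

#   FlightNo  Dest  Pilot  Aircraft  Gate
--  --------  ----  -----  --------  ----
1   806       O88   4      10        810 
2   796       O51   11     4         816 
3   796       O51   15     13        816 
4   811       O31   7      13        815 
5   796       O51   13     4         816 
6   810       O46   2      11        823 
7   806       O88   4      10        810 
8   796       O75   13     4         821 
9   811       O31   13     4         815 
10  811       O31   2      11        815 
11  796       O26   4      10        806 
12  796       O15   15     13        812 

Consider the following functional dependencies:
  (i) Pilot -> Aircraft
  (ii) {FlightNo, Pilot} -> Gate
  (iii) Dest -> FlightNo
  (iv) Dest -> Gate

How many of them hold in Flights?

3

(i) Pilot -> Aircraft: every LHS value maps to a single RHS value — holds.
(ii) {FlightNo, Pilot} -> Gate: (FlightNo=796, Pilot=15): rows 3, 12 → Gate takes values {816, 812} — violation; (FlightNo=796, Pilot=13): rows 5, 8 → Gate takes values {816, 821} — violation — fails.
(iii) Dest -> FlightNo: every LHS value maps to a single RHS value — holds.
(iv) Dest -> Gate: every LHS value maps to a single RHS value — holds.
3 of the 4 dependencies hold.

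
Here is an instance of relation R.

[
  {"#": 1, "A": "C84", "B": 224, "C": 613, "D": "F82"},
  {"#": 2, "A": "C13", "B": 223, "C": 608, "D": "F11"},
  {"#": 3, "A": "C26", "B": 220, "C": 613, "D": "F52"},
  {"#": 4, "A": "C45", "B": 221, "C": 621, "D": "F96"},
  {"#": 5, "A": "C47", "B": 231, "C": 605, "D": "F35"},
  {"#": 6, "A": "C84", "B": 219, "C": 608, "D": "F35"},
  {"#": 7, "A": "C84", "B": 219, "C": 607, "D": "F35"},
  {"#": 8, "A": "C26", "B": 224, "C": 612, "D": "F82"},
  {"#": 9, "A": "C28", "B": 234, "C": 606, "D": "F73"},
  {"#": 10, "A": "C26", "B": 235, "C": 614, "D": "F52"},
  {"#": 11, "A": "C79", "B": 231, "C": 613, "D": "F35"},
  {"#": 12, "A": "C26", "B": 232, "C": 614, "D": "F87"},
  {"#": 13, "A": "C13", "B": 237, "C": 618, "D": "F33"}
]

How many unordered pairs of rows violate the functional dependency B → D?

0

B=224: all 2 rows agree on D — 0 pairs.
B=231: all 2 rows agree on D — 0 pairs.
B=219: all 2 rows agree on D — 0 pairs.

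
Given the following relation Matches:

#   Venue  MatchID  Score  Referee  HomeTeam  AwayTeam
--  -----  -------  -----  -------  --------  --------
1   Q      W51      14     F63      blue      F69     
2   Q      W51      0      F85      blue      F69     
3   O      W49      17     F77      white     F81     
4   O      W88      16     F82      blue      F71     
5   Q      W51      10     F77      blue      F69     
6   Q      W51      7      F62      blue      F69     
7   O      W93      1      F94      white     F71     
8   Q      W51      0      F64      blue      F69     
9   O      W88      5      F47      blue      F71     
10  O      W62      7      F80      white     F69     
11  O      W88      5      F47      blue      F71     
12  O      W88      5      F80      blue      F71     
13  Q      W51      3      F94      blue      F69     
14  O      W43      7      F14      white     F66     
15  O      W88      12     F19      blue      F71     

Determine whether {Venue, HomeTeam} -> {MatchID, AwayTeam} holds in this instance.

(Venue=Q, HomeTeam=blue): rows 1, 2, 5, 6, 8, 13 → {MatchID,AwayTeam} = (W51, F69), (W51, F69), (W51, F69), (W51, F69), (W51, F69), (W51, F69) ✓
(Venue=O, HomeTeam=white): rows 3, 7, 10, 14 → {MatchID,AwayTeam} takes values {(W49, F81), (W93, F71), (W62, F69), (W43, F66)} — violation
(Venue=O, HomeTeam=blue): rows 4, 9, 11, 12, 15 → {MatchID,AwayTeam} = (W88, F71), (W88, F71), (W88, F71), (W88, F71), (W88, F71) ✓
Two rows agree on {Venue, HomeTeam} but differ on {MatchID, AwayTeam}, so {Venue, HomeTeam} -> {MatchID, AwayTeam} does not hold.

No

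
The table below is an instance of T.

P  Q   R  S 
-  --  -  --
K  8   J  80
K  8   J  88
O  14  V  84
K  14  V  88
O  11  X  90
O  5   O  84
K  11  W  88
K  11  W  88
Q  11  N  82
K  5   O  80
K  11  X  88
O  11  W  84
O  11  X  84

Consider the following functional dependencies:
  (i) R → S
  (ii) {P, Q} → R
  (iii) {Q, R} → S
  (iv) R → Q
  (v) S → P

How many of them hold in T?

2

(i) R → S: R=J: 2 rows → S takes values {80, 88} — violation; R=V: 2 rows → S takes values {84, 88} — violation; R=X: 3 rows → S takes values {90, 88, 84} — violation; R=O: 2 rows → S takes values {84, 80} — violation; R=W: 3 rows → S takes values {88, 84} — violation — fails.
(ii) {P, Q} → R: (P=O, Q=11): 3 rows → R takes values {X, W} — violation; (P=K, Q=11): 3 rows → R takes values {W, X} — violation — fails.
(iii) {Q, R} → S: (Q=8, R=J): 2 rows → S takes values {80, 88} — violation; (Q=14, R=V): 2 rows → S takes values {84, 88} — violation; (Q=11, R=X): 3 rows → S takes values {90, 88, 84} — violation; (Q=5, R=O): 2 rows → S takes values {84, 80} — violation; (Q=11, R=W): 3 rows → S takes values {88, 84} — violation — fails.
(iv) R → Q: every LHS value maps to a single RHS value — holds.
(v) S → P: every LHS value maps to a single RHS value — holds.
2 of the 5 dependencies hold.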